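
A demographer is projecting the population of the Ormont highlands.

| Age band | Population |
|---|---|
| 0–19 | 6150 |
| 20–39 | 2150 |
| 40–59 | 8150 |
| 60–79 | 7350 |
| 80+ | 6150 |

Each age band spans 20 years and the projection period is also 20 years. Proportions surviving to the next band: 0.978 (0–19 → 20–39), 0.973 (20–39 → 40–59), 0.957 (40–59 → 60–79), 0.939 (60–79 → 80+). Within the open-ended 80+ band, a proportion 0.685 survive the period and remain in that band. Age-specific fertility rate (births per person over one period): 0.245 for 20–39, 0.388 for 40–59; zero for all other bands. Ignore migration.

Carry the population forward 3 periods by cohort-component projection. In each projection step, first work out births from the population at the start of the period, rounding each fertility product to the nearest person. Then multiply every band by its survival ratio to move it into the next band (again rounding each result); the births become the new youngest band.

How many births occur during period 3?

3155

After projecting period 1:
Births: 2150 * 0.245 = 527, 8150 * 0.388 = 3162 → total 3689
20–39: 6150 * 0.978 = 6015
40–59: 2150 * 0.973 = 2092
60–79: 8150 * 0.957 = 7800
80+: 7350 * 0.939 + 6150 * 0.685 = 6902 + 4213 = 11115
Giving 3689 / 6015 / 2092 / 7800 / 11115.
After projecting period 2:
Births: 6015 * 0.245 = 1474, 2092 * 0.388 = 812 → total 2286
20–39: 3689 * 0.978 = 3608
40–59: 6015 * 0.973 = 5853
60–79: 2092 * 0.957 = 2002
80+: 7800 * 0.939 + 11115 * 0.685 = 7324 + 7614 = 14938
Giving 2286 / 3608 / 5853 / 2002 / 14938.
After projecting period 3:
Births: 3608 * 0.245 = 884, 5853 * 0.388 = 2271 → total 3155
20–39: 2286 * 0.978 = 2236
40–59: 3608 * 0.973 = 3511
60–79: 5853 * 0.957 = 5601
80+: 2002 * 0.939 + 14938 * 0.685 = 1880 + 10233 = 12113
Giving 3155 / 2236 / 3511 / 5601 / 12113.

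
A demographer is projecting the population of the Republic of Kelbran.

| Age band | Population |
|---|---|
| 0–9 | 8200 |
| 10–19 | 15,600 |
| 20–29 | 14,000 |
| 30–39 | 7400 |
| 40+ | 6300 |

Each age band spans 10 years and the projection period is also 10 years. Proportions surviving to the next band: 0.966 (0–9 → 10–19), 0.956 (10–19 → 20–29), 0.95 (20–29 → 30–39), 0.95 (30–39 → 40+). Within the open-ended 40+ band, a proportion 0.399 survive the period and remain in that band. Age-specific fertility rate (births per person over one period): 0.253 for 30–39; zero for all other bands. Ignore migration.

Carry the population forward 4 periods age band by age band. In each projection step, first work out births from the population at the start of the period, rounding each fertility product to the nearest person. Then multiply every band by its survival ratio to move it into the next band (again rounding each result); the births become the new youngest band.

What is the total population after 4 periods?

24854

After projecting period 1:
Births: 7400 × 0.253 = 1872
10–19: 8200 × 0.966 = 7921
20–29: 15600 × 0.956 = 14914
30–39: 14000 × 0.95 = 13300
40+: 7400 × 0.95 + 6300 × 0.399 = 7030 + 2514 = 9544
End of period: [1872, 7921, 14914, 13300, 9544]
After projecting period 2:
Births: 13300 × 0.253 = 3365
10–19: 1872 × 0.966 = 1808
20–29: 7921 × 0.956 = 7572
30–39: 14914 × 0.95 = 14168
40+: 13300 × 0.95 + 9544 × 0.399 = 12635 + 3808 = 16443
End of period: [3365, 1808, 7572, 14168, 16443]
After projecting period 3:
Births: 14168 × 0.253 = 3585
10–19: 3365 × 0.966 = 3251
20–29: 1808 × 0.956 = 1728
30–39: 7572 × 0.95 = 7193
40+: 14168 × 0.95 + 16443 × 0.399 = 13460 + 6561 = 20021
End of period: [3585, 3251, 1728, 7193, 20021]
After projecting period 4:
Births: 7193 × 0.253 = 1820
10–19: 3585 × 0.966 = 3463
20–29: 3251 × 0.956 = 3108
30–39: 1728 × 0.95 = 1642
40+: 7193 × 0.95 + 20021 × 0.399 = 6833 + 7988 = 14821
End of period: [1820, 3463, 3108, 1642, 14821]
Total after period 4: 1820 + 3463 + 3108 + 1642 + 14821 = 24854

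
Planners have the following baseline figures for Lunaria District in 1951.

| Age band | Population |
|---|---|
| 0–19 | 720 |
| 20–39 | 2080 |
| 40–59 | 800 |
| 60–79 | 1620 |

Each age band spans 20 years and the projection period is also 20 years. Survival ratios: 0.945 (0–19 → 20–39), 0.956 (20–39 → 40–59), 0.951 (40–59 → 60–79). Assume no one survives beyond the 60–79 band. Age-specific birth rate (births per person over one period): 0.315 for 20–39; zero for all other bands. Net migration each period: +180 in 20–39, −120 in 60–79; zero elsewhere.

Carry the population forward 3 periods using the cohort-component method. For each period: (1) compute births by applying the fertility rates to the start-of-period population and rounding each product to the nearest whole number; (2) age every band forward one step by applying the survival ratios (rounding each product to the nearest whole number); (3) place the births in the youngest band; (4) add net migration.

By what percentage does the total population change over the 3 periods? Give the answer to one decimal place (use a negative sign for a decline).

(Groups numbered youngest = 1 to oldest = 4.)
Period 1.
Births: 2080 * 0.315 = 655
Group 2: 720 * 0.945 = 680
Group 3: 2080 * 0.956 = 1988
Group 4: 800 * 0.951 = 761
Net migration: Group 2 + 180 → 860; Group 4 − 120 → 641
Giving 655 / 860 / 1988 / 641.
Period 2.
Births: 860 * 0.315 = 271
Group 2: 655 * 0.945 = 619
Group 3: 860 * 0.956 = 822
Group 4: 1988 * 0.951 = 1891
Net migration: Group 2 + 180 → 799; Group 4 − 120 → 1771
Giving 271 / 799 / 822 / 1771.
Period 3.
Births: 799 * 0.315 = 252
Group 2: 271 * 0.945 = 256
Group 3: 799 * 0.956 = 764
Group 4: 822 * 0.951 = 782
Net migration: Group 2 + 180 → 436; Group 4 − 120 → 662
Giving 252 / 436 / 764 / 662.
Total: 5220 → 2114; change = -3106; percentage change = -59.5%

-59.5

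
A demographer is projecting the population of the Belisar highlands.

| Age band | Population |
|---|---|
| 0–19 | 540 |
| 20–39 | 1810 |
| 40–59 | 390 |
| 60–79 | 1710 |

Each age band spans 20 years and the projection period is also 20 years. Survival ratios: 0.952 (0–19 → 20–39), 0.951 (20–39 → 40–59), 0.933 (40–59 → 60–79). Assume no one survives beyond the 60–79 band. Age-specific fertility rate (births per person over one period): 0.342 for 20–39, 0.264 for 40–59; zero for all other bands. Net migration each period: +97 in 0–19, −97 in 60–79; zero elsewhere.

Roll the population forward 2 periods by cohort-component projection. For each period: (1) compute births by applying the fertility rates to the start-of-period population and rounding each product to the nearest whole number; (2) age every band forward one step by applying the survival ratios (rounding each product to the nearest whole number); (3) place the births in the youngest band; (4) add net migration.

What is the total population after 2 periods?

Let group 1 be 0–19 through group 4 = 60–79.
— Period 1 —
Births: 1810 × 0.342 = 619  |  390 × 0.264 = 103 — total 722
Group 2: 540 × 0.952 = 514
Group 3: 1810 × 0.951 = 1721
Group 4: 390 × 0.933 = 364
Net migration: Group 1 + 97 → 819; Group 4 − 97 → 267
→ [819, 514, 1721, 267]
— Period 2 —
Births: 514 × 0.342 = 176  |  1721 × 0.264 = 454 — total 630
Group 2: 819 × 0.952 = 780
Group 3: 514 × 0.951 = 489
Group 4: 1721 × 0.933 = 1606
Net migration: Group 1 + 97 → 727; Group 4 − 97 → 1509
→ [727, 780, 489, 1509]
Total after period 2: 727 + 780 + 489 + 1509 = 3505

3505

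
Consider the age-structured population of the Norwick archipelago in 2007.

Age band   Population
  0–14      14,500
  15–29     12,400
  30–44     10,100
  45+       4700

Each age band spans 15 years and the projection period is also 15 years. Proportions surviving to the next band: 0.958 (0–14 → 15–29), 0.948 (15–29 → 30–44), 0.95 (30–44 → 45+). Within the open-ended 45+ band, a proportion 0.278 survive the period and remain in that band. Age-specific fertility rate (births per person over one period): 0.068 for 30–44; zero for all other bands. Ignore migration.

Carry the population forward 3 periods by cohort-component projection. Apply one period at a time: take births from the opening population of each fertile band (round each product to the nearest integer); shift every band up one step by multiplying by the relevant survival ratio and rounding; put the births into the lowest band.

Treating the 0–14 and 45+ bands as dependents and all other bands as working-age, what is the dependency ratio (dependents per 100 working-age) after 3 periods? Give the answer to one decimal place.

1249.3

Period 1.
Births: 10100 × 0.068 = 687
15–29: 14500 × 0.958 = 13891
30–44: 12400 × 0.948 = 11755
45+: 10100 × 0.95 + 4700 × 0.278 = 9595 + 1307 = 10902
Population now: 0–14=687, 15–29=13891, 30–44=11755, 45+=10902
Period 2.
Births: 11755 × 0.068 = 799
15–29: 687 × 0.958 = 658
30–44: 13891 × 0.948 = 13169
45+: 11755 × 0.95 + 10902 × 0.278 = 11167 + 3031 = 14198
Population now: 0–14=799, 15–29=658, 30–44=13169, 45+=14198
Period 3.
Births: 13169 × 0.068 = 895
15–29: 799 × 0.958 = 765
30–44: 658 × 0.948 = 624
45+: 13169 × 0.95 + 14198 × 0.278 = 12511 + 3947 = 16458
Population now: 0–14=895, 15–29=765, 30–44=624, 45+=16458
Dependents (band 0–14 + band 45+) = 895 + 16458 = 17353; working-age = 1389; ratio = 17353/1389 × 100 = 1249.3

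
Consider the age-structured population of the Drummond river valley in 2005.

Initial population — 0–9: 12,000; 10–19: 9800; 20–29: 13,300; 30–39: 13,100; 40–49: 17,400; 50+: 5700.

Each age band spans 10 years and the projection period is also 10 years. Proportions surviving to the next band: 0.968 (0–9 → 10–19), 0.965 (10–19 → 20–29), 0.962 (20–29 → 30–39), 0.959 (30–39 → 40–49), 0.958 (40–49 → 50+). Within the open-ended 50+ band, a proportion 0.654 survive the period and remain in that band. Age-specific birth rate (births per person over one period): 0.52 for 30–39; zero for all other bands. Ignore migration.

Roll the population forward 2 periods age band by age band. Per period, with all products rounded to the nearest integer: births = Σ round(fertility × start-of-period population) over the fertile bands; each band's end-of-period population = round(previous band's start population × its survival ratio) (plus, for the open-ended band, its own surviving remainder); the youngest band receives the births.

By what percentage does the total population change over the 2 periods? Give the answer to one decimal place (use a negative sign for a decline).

After projecting period 1:
Births: 13100 × 0.52 = 6812
10–19: 12000 × 0.968 = 11616
20–29: 9800 × 0.965 = 9457
30–39: 13300 × 0.962 = 12795
40–49: 13100 × 0.959 = 12563
50+: 17400 × 0.958 + 5700 × 0.654 = 16669 + 3728 = 20397
Population now: 0–9=6812, 10–19=11616, 20–29=9457, 30–39=12795, 40–49=12563, 50+=20397
After projecting period 2:
Births: 12795 × 0.52 = 6653
10–19: 6812 × 0.968 = 6594
20–29: 11616 × 0.965 = 11209
30–39: 9457 × 0.962 = 9098
40–49: 12795 × 0.959 = 12270
50+: 12563 × 0.958 + 20397 × 0.654 = 12035 + 13340 = 25375
Population now: 0–9=6653, 10–19=6594, 20–29=11209, 30–39=9098, 40–49=12270, 50+=25375
Total: 71300 → 71199; change = -101; percentage change = -0.1%

-0.1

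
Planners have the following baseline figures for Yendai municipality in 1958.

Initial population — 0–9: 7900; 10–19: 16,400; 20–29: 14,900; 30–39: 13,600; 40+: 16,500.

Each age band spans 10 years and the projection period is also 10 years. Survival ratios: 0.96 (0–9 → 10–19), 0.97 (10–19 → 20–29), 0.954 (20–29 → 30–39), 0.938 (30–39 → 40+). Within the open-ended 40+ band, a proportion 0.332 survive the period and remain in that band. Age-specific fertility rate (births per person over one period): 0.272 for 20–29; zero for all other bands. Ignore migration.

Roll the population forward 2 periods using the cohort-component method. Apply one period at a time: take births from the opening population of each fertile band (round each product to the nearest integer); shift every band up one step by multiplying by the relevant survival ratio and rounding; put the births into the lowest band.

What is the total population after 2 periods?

Period 1.
Births: 14900 * 0.272 = 4053
10–19: 7900 * 0.96 = 7584
20–29: 16400 * 0.97 = 15908
30–39: 14900 * 0.954 = 14215
40+: 13600 * 0.938 + 16500 * 0.332 = 12757 + 5478 = 18235
→ [4053, 7584, 15908, 14215, 18235]
Period 2.
Births: 15908 * 0.272 = 4327
10–19: 4053 * 0.96 = 3891
20–29: 7584 * 0.97 = 7356
30–39: 15908 * 0.954 = 15176
40+: 14215 * 0.938 + 18235 * 0.332 = 13334 + 6054 = 19388
→ [4327, 3891, 7356, 15176, 19388]
Total after period 2: 4327 + 3891 + 7356 + 15176 + 19388 = 50138

50138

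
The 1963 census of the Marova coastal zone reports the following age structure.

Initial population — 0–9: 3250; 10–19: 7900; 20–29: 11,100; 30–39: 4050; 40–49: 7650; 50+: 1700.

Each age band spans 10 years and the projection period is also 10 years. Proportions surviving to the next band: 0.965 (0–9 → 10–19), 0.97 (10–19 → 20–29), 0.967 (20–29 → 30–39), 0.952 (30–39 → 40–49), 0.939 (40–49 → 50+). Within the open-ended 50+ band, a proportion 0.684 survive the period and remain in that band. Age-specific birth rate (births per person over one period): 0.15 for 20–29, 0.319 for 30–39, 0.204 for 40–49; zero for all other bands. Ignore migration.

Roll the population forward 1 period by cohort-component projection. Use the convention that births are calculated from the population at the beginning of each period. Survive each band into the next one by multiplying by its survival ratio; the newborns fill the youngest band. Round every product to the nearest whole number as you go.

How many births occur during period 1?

Period 1.
Births: 11100 * 0.15 = 1665, 4050 * 0.319 = 1292, 7650 * 0.204 = 1561 — total 4518
10–19: 3250 * 0.965 = 3136
20–29: 7900 * 0.97 = 7663
30–39: 11100 * 0.967 = 10734
40–49: 4050 * 0.952 = 3856
50+: 7650 * 0.939 + 1700 * 0.684 = 7183 + 1163 = 8346
Population now: 0–9=4518, 10–19=3136, 20–29=7663, 30–39=10734, 40–49=3856, 50+=8346

4518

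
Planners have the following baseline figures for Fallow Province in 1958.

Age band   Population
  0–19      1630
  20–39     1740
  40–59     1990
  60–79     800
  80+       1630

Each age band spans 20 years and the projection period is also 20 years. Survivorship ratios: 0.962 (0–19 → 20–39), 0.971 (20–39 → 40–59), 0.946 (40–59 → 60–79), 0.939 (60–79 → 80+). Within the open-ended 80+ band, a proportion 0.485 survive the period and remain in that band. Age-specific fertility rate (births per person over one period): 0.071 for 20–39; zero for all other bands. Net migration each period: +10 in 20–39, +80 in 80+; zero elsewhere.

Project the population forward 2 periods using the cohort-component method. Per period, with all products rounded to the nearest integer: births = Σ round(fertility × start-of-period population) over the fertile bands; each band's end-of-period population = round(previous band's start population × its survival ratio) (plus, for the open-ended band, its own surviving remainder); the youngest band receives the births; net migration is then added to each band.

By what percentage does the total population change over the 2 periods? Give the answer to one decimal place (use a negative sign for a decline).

(Groups numbered youngest = 1 to oldest = 5.)
After projecting period 1:
Births: 1740 * 0.071 = 124
Group 2: 1630 * 0.962 = 1568
Group 3: 1740 * 0.971 = 1690
Group 4: 1990 * 0.946 = 1883
Group 5: 800 * 0.939 + 1630 * 0.485 = 751 + 791 = 1542
Net migration: Group 2 + 10 → 1578; Group 5 + 80 → 1622
End of period: [124, 1578, 1690, 1883, 1622]
After projecting period 2:
Births: 1578 * 0.071 = 112
Group 2: 124 * 0.962 = 119
Group 3: 1578 * 0.971 = 1532
Group 4: 1690 * 0.946 = 1599
Group 5: 1883 * 0.939 + 1622 * 0.485 = 1768 + 787 = 2555
Net migration: Group 2 + 10 → 129; Group 5 + 80 → 2635
End of period: [112, 129, 1532, 1599, 2635]
Total: 7790 → 6007; change = -1783; percentage change = -22.9%

-22.9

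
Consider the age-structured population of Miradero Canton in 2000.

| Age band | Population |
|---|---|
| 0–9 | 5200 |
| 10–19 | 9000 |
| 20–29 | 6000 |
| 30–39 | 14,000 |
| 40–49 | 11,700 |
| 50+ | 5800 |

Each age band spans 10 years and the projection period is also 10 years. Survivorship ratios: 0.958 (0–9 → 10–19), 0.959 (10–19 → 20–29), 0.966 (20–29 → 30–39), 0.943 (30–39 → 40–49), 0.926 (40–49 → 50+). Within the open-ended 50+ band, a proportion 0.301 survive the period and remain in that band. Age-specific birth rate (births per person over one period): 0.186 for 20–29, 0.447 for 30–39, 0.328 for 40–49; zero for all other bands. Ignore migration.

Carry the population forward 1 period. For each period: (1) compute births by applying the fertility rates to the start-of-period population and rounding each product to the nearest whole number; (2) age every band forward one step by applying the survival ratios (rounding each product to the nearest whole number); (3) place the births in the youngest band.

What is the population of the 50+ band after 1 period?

After projecting period 1:
Births: 6000 × 0.186 = 1116, 14000 × 0.447 = 6258, 11700 × 0.328 = 3838 → 11212
10–19: 5200 × 0.958 = 4982
20–29: 9000 × 0.959 = 8631
30–39: 6000 × 0.966 = 5796
40–49: 14000 × 0.943 = 13202
50+: 11700 × 0.926 + 5800 × 0.301 = 10834 + 1746 = 12580
Population now: 0–9=11212, 10–19=4982, 20–29=8631, 30–39=5796, 40–49=13202, 50+=12580

12580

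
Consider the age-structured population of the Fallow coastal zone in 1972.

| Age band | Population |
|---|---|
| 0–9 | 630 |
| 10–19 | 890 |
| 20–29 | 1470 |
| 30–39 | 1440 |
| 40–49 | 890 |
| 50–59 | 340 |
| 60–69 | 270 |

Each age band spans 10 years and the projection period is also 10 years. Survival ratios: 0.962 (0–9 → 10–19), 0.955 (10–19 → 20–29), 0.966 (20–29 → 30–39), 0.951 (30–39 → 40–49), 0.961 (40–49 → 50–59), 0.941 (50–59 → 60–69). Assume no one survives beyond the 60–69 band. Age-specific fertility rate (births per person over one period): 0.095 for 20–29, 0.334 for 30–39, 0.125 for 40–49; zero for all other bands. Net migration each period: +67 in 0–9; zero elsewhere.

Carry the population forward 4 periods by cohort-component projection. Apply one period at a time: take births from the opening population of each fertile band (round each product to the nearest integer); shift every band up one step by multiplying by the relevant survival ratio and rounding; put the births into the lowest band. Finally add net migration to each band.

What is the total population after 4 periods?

(Groups numbered youngest = 1 to oldest = 7.)
[period 1]
Births: 1470 * 0.095 = 140, 1440 * 0.334 = 481, 890 * 0.125 = 111 → total 732
Group 2: 630 * 0.962 = 606
Group 3: 890 * 0.955 = 850
Group 4: 1470 * 0.966 = 1420
Group 5: 1440 * 0.951 = 1369
Group 6: 890 * 0.961 = 855
Group 7: 340 * 0.941 = 320
Net migration: Group 1 + 67 → 799
Giving 799 / 606 / 850 / 1420 / 1369 / 855 / 320.
[period 2]
Births: 850 * 0.095 = 81, 1420 * 0.334 = 474, 1369 * 0.125 = 171 → total 726
Group 2: 799 * 0.962 = 769
Group 3: 606 * 0.955 = 579
Group 4: 850 * 0.966 = 821
Group 5: 1420 * 0.951 = 1350
Group 6: 1369 * 0.961 = 1316
Group 7: 855 * 0.941 = 805
Net migration: Group 1 + 67 → 793
Giving 793 / 769 / 579 / 821 / 1350 / 1316 / 805.
[period 3]
Births: 579 * 0.095 = 55, 821 * 0.334 = 274, 1350 * 0.125 = 169 → total 498
Group 2: 793 * 0.962 = 763
Group 3: 769 * 0.955 = 734
Group 4: 579 * 0.966 = 559
Group 5: 821 * 0.951 = 781
Group 6: 1350 * 0.961 = 1297
Group 7: 1316 * 0.941 = 1238
Net migration: Group 1 + 67 → 565
Giving 565 / 763 / 734 / 559 / 781 / 1297 / 1238.
[period 4]
Births: 734 * 0.095 = 70, 559 * 0.334 = 187, 781 * 0.125 = 98 → total 355
Group 2: 565 * 0.962 = 544
Group 3: 763 * 0.955 = 729
Group 4: 734 * 0.966 = 709
Group 5: 559 * 0.951 = 532
Group 6: 781 * 0.961 = 751
Group 7: 1297 * 0.941 = 1220
Net migration: Group 1 + 67 → 422
Giving 422 / 544 / 729 / 709 / 532 / 751 / 1220.
Total after period 4: 422 + 544 + 729 + 709 + 532 + 751 + 1220 = 4907

4907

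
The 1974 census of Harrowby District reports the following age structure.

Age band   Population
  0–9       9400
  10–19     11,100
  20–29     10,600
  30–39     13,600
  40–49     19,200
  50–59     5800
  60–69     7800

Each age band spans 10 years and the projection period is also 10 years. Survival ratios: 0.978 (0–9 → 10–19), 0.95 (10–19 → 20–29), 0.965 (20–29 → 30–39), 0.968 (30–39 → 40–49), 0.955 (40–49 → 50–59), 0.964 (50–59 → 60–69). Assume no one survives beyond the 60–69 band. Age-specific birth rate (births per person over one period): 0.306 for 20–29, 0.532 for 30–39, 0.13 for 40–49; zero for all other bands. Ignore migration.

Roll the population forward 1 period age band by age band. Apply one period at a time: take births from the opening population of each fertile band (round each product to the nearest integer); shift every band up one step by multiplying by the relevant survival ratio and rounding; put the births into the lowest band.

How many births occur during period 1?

12975

Numbering the bands 1..7 from youngest to oldest:
[period 1]
Births: 10600 × 0.306 = 3244  |  13600 × 0.532 = 7235  |  19200 × 0.13 = 2496 — total 12975
Band 2: 9400 × 0.978 = 9193
Band 3: 11100 × 0.95 = 10545
Band 4: 10600 × 0.965 = 10229
Band 5: 13600 × 0.968 = 13165
Band 6: 19200 × 0.955 = 18336
Band 7: 5800 × 0.964 = 5591
Population now: 0–9=12975, 10–19=9193, 20–29=10545, 30–39=10229, 40–49=13165, 50–59=18336, 60–69=5591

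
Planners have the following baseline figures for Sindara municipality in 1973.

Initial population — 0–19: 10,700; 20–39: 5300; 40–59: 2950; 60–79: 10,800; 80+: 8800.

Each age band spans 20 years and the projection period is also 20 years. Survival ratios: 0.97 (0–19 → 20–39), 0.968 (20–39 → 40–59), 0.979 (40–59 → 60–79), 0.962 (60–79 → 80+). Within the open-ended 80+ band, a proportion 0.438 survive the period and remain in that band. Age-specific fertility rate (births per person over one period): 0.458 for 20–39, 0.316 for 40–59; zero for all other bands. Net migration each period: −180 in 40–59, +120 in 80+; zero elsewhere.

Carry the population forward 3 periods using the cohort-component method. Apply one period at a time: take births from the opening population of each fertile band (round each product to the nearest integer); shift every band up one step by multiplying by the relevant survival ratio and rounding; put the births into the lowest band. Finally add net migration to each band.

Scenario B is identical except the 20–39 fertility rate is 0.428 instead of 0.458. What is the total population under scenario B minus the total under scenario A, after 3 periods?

-614

Numbering the bands 1..5 from youngest to oldest:
— Period 1 —
Births: 5300 × 0.458 = 2427 ; 2950 × 0.316 = 932 → total 3359
Band 2: 10700 × 0.97 = 10379
Band 3: 5300 × 0.968 = 5130
Band 4: 2950 × 0.979 = 2888
Band 5: 10800 × 0.962 + 8800 × 0.438 = 10390 + 3854 = 14244
Net migration: Band 3 − 180 → 4950; Band 5 + 120 → 14364
Population now: 0–19=3359, 20–39=10379, 40–59=4950, 60–79=2888, 80+=14364
— Period 2 —
Births: 10379 × 0.458 = 4754 ; 4950 × 0.316 = 1564 → total 6318
Band 2: 3359 × 0.97 = 3258
Band 3: 10379 × 0.968 = 10047
Band 4: 4950 × 0.979 = 4846
Band 5: 2888 × 0.962 + 14364 × 0.438 = 2778 + 6291 = 9069
Net migration: Band 3 − 180 → 9867; Band 5 + 120 → 9189
Population now: 0–19=6318, 20–39=3258, 40–59=9867, 60–79=4846, 80+=9189
— Period 3 —
Births: 3258 × 0.458 = 1492 ; 9867 × 0.316 = 3118 → total 4610
Band 2: 6318 × 0.97 = 6128
Band 3: 3258 × 0.968 = 3154
Band 4: 9867 × 0.979 = 9660
Band 5: 4846 × 0.962 + 9189 × 0.438 = 4662 + 4025 = 8687
Net migration: Band 3 − 180 → 2974; Band 5 + 120 → 8807
Population now: 0–19=4610, 20–39=6128, 40–59=2974, 60–79=9660, 80+=8807
Scenario A total after 3 periods: 32179
Scenario B projection —
— Period 1 —
Births: 5300 × 0.428 = 2268 ; 2950 × 0.316 = 932 → total 3200
Band 2: 10700 × 0.97 = 10379
Band 3: 5300 × 0.968 = 5130
Band 4: 2950 × 0.979 = 2888
Band 5: 10800 × 0.962 + 8800 × 0.438 = 10390 + 3854 = 14244
Net migration: Band 3 − 180 → 4950; Band 5 + 120 → 14364
Population now: 0–19=3200, 20–39=10379, 40–59=4950, 60–79=2888, 80+=14364
— Period 2 —
Births: 10379 × 0.428 = 4442 ; 4950 × 0.316 = 1564 → total 6006
Band 2: 3200 × 0.97 = 3104
Band 3: 10379 × 0.968 = 10047
Band 4: 4950 × 0.979 = 4846
Band 5: 2888 × 0.962 + 14364 × 0.438 = 2778 + 6291 = 9069
Net migration: Band 3 − 180 → 9867; Band 5 + 120 → 9189
Population now: 0–19=6006, 20–39=3104, 40–59=9867, 60–79=4846, 80+=9189
— Period 3 —
Births: 3104 × 0.428 = 1329 ; 9867 × 0.316 = 3118 → total 4447
Band 2: 6006 × 0.97 = 5826
Band 3: 3104 × 0.968 = 3005
Band 4: 9867 × 0.979 = 9660
Band 5: 4846 × 0.962 + 9189 × 0.438 = 4662 + 4025 = 8687
Net migration: Band 3 − 180 → 2825; Band 5 + 120 → 8807
Population now: 0–19=4447, 20–39=5826, 40–59=2825, 60–79=9660, 80+=8807
Scenario B total after 3 periods: 31565
Difference B − A = 31565 − 32179 = -614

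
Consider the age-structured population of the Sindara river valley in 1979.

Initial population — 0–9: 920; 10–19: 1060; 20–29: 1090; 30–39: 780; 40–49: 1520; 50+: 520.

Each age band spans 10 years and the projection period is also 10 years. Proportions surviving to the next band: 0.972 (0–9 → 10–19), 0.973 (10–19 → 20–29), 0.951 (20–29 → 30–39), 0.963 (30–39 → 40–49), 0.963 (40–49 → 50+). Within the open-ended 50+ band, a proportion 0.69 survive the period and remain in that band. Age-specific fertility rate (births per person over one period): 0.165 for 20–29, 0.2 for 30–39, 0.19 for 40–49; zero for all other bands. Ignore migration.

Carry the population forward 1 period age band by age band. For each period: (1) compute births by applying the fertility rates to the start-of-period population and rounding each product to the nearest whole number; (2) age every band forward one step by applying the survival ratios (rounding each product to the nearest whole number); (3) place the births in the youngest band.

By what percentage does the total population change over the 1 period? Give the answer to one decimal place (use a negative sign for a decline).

4.6

Numbering the bands 1..6 from youngest to oldest:
— Period 1 —
Births: 1090 * 0.165 = 180, 780 * 0.2 = 156, 1520 * 0.19 = 289 ⇒ total 625
Band 2: 920 * 0.972 = 894
Band 3: 1060 * 0.973 = 1031
Band 4: 1090 * 0.951 = 1037
Band 5: 780 * 0.963 = 751
Band 6: 1520 * 0.963 + 520 * 0.69 = 1464 + 359 = 1823
Giving 625 / 894 / 1031 / 1037 / 751 / 1823.
Total: 5890 → 6161; change = 271; percentage change = 4.6%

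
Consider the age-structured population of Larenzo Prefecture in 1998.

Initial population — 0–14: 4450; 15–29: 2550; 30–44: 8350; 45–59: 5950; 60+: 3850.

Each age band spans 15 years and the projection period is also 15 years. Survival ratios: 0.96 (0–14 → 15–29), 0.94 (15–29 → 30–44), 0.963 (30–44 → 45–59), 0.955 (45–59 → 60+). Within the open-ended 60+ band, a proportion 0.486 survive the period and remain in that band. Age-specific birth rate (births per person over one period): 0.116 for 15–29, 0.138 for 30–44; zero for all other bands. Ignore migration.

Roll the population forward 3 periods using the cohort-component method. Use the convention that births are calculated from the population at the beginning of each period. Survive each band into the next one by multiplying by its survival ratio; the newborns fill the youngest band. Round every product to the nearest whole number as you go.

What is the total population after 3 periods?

14403

Numbering the groups 1..5 from youngest to oldest:
After projecting period 1:
Births: 2550 * 0.116 = 296 ; 8350 * 0.138 = 1152 ⇒ total 1448
Group 2: 4450 * 0.96 = 4272
Group 3: 2550 * 0.94 = 2397
Group 4: 8350 * 0.963 = 8041
Group 5: 5950 * 0.955 + 3850 * 0.486 = 5682 + 1871 = 7553
End of period: [1448, 4272, 2397, 8041, 7553]
After projecting period 2:
Births: 4272 * 0.116 = 496 ; 2397 * 0.138 = 331 ⇒ total 827
Group 2: 1448 * 0.96 = 1390
Group 3: 4272 * 0.94 = 4016
Group 4: 2397 * 0.963 = 2308
Group 5: 8041 * 0.955 + 7553 * 0.486 = 7679 + 3671 = 11350
End of period: [827, 1390, 4016, 2308, 11350]
After projecting period 3:
Births: 1390 * 0.116 = 161 ; 4016 * 0.138 = 554 ⇒ total 715
Group 2: 827 * 0.96 = 794
Group 3: 1390 * 0.94 = 1307
Group 4: 4016 * 0.963 = 3867
Group 5: 2308 * 0.955 + 11350 * 0.486 = 2204 + 5516 = 7720
End of period: [715, 794, 1307, 3867, 7720]
Total after period 3: 715 + 794 + 1307 + 3867 + 7720 = 14403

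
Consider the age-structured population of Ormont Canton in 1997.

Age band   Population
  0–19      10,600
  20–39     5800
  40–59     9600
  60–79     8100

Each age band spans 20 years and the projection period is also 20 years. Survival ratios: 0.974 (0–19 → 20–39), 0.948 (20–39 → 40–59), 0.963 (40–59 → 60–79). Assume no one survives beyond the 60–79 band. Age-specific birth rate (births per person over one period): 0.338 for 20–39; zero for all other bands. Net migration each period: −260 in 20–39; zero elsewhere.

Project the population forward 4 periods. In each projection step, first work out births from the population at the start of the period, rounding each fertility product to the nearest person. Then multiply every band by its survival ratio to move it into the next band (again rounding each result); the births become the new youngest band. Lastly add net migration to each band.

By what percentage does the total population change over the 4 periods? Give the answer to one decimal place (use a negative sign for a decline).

-83.2

Numbering the groups 1..4 from youngest to oldest:
Period 1:
Births: 5800 * 0.338 = 1960
Group 2: 10600 * 0.974 = 10324
Group 3: 5800 * 0.948 = 5498
Group 4: 9600 * 0.963 = 9245
Net migration: Group 2 − 260 → 10064
End of period: [1960, 10064, 5498, 9245]
Period 2:
Births: 10064 * 0.338 = 3402
Group 2: 1960 * 0.974 = 1909
Group 3: 10064 * 0.948 = 9541
Group 4: 5498 * 0.963 = 5295
Net migration: Group 2 − 260 → 1649
End of period: [3402, 1649, 9541, 5295]
Period 3:
Births: 1649 * 0.338 = 557
Group 2: 3402 * 0.974 = 3314
Group 3: 1649 * 0.948 = 1563
Group 4: 9541 * 0.963 = 9188
Net migration: Group 2 − 260 → 3054
End of period: [557, 3054, 1563, 9188]
Period 4:
Births: 3054 * 0.338 = 1032
Group 2: 557 * 0.974 = 543
Group 3: 3054 * 0.948 = 2895
Group 4: 1563 * 0.963 = 1505
Net migration: Group 2 − 260 → 283
End of period: [1032, 283, 2895, 1505]
Total: 34100 → 5715; change = -28385; percentage change = -83.2%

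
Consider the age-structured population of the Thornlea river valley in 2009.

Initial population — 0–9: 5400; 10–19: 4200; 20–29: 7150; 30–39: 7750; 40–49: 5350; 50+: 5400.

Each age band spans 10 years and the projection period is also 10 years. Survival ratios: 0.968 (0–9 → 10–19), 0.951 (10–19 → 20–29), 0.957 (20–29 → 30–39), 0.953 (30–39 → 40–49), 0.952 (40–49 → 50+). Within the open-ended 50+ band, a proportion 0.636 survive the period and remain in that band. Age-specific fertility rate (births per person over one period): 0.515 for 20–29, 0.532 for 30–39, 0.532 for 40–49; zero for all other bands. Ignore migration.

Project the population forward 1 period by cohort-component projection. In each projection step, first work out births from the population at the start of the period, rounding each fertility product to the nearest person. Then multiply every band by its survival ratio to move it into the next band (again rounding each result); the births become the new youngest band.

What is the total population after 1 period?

After projecting period 1:
Births: 7150 * 0.515 = 3682  |  7750 * 0.532 = 4123  |  5350 * 0.532 = 2846 → total 10651
10–19: 5400 * 0.968 = 5227
20–29: 4200 * 0.951 = 3994
30–39: 7150 * 0.957 = 6843
40–49: 7750 * 0.953 = 7386
50+: 5350 * 0.952 + 5400 * 0.636 = 5093 + 3434 = 8527
Population now: 0–9=10651, 10–19=5227, 20–29=3994, 30–39=6843, 40–49=7386, 50+=8527
Total after period 1: 10651 + 5227 + 3994 + 6843 + 7386 + 8527 = 42628

42628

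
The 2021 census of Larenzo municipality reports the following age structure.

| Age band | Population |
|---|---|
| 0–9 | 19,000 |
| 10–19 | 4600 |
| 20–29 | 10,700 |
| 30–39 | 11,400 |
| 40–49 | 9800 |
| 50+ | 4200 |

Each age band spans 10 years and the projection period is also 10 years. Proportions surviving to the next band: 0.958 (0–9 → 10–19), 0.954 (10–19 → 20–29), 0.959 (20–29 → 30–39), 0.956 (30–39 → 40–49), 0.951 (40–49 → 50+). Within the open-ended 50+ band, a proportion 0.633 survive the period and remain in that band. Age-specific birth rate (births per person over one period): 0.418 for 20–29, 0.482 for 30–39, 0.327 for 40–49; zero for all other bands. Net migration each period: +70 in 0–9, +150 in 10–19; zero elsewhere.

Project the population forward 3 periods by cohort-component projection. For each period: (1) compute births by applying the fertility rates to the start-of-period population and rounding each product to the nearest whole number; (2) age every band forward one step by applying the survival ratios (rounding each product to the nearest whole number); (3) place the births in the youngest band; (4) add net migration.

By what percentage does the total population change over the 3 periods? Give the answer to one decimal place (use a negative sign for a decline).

Numbering the groups 1..6 from youngest to oldest:
[period 1]
Births: 10700 × 0.418 = 4473, 11400 × 0.482 = 5495, 9800 × 0.327 = 3205 → 13173
Group 2: 19000 × 0.958 = 18202
Group 3: 4600 × 0.954 = 4388
Group 4: 10700 × 0.959 = 10261
Group 5: 11400 × 0.956 = 10898
Group 6: 9800 × 0.951 + 4200 × 0.633 = 9320 + 2659 = 11979
Net migration: Group 1 + 70 → 13243; Group 2 + 150 → 18352
Giving 13243 / 18352 / 4388 / 10261 / 10898 / 11979.
[period 2]
Births: 4388 × 0.418 = 1834, 10261 × 0.482 = 4946, 10898 × 0.327 = 3564 → 10344
Group 2: 13243 × 0.958 = 12687
Group 3: 18352 × 0.954 = 17508
Group 4: 4388 × 0.959 = 4208
Group 5: 10261 × 0.956 = 9810
Group 6: 10898 × 0.951 + 11979 × 0.633 = 10364 + 7583 = 17947
Net migration: Group 1 + 70 → 10414; Group 2 + 150 → 12837
Giving 10414 / 12837 / 17508 / 4208 / 9810 / 17947.
[period 3]
Births: 17508 × 0.418 = 7318, 4208 × 0.482 = 2028, 9810 × 0.327 = 3208 → 12554
Group 2: 10414 × 0.958 = 9977
Group 3: 12837 × 0.954 = 12246
Group 4: 17508 × 0.959 = 16790
Group 5: 4208 × 0.956 = 4023
Group 6: 9810 × 0.951 + 17947 × 0.633 = 9329 + 11360 = 20689
Net migration: Group 1 + 70 → 12624; Group 2 + 150 → 10127
Giving 12624 / 10127 / 12246 / 16790 / 4023 / 20689.
Total: 59700 → 76499; change = 16799; percentage change = 28.1%

28.1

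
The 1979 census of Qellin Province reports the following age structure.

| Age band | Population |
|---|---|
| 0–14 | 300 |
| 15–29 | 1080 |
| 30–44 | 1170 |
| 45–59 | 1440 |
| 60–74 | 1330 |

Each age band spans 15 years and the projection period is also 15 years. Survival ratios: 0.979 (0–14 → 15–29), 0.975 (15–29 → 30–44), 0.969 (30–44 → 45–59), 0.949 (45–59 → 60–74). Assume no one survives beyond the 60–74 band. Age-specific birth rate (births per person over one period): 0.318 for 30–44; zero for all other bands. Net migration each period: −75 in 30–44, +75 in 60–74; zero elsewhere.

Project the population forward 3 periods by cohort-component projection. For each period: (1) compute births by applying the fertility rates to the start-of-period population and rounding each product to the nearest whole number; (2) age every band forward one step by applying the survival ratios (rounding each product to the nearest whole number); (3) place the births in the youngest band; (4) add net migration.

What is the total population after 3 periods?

Numbering the groups 1..5 from youngest to oldest:
Period 1.
Births: 1170 × 0.318 = 372
Group 2: 300 × 0.979 = 294
Group 3: 1080 × 0.975 = 1053
Group 4: 1170 × 0.969 = 1134
Group 5: 1440 × 0.949 = 1367
Net migration: Group 3 − 75 → 978; Group 5 + 75 → 1442
→ [372, 294, 978, 1134, 1442]
Period 2.
Births: 978 × 0.318 = 311
Group 2: 372 × 0.979 = 364
Group 3: 294 × 0.975 = 287
Group 4: 978 × 0.969 = 948
Group 5: 1134 × 0.949 = 1076
Net migration: Group 3 − 75 → 212; Group 5 + 75 → 1151
→ [311, 364, 212, 948, 1151]
Period 3.
Births: 212 × 0.318 = 67
Group 2: 311 × 0.979 = 304
Group 3: 364 × 0.975 = 355
Group 4: 212 × 0.969 = 205
Group 5: 948 × 0.949 = 900
Net migration: Group 3 − 75 → 280; Group 5 + 75 → 975
→ [67, 304, 280, 205, 975]
Total after period 3: 67 + 304 + 280 + 205 + 975 = 1831

1831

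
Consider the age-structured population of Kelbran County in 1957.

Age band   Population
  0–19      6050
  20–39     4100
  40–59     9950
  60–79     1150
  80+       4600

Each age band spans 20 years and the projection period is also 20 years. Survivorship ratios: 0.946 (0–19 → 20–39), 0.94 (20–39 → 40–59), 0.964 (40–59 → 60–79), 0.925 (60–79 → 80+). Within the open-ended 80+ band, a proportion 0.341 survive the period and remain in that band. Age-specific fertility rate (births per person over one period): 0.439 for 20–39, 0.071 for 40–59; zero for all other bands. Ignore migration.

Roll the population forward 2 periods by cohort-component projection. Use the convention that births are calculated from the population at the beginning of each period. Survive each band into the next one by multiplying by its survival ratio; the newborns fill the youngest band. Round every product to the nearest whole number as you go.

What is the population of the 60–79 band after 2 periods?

3715

[period 1]
Births: 4100 × 0.439 = 1800 ; 9950 × 0.071 = 706 ⇒ total 2506
20–39: 6050 × 0.946 = 5723
40–59: 4100 × 0.94 = 3854
60–79: 9950 × 0.964 = 9592
80+: 1150 × 0.925 + 4600 × 0.341 = 1064 + 1569 = 2633
Population now: 0–19=2506, 20–39=5723, 40–59=3854, 60–79=9592, 80+=2633
[period 2]
Births: 5723 × 0.439 = 2512 ; 3854 × 0.071 = 274 ⇒ total 2786
20–39: 2506 × 0.946 = 2371
40–59: 5723 × 0.94 = 5380
60–79: 3854 × 0.964 = 3715
80+: 9592 × 0.925 + 2633 × 0.341 = 8873 + 898 = 9771
Population now: 0–19=2786, 20–39=2371, 40–59=5380, 60–79=3715, 80+=9771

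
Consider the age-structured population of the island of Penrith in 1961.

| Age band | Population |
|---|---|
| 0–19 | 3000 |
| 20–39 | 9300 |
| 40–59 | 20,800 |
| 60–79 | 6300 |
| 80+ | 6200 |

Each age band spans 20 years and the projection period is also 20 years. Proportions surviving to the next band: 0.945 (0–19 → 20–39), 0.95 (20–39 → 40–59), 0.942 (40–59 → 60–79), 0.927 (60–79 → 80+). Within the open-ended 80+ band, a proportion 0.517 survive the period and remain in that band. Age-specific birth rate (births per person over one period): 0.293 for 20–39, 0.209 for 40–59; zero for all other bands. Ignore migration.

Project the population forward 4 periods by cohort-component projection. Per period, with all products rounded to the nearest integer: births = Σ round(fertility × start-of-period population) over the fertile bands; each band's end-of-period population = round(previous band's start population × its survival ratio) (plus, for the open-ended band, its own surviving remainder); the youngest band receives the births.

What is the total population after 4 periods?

— Period 1 —
Births: 9300 × 0.293 = 2725, 20800 × 0.209 = 4347 → 7072
20–39: 3000 × 0.945 = 2835
40–59: 9300 × 0.95 = 8835
60–79: 20800 × 0.942 = 19594
80+: 6300 × 0.927 + 6200 × 0.517 = 5840 + 3205 = 9045
Population now: 0–19=7072, 20–39=2835, 40–59=8835, 60–79=19594, 80+=9045
— Period 2 —
Births: 2835 × 0.293 = 831, 8835 × 0.209 = 1847 → 2678
20–39: 7072 × 0.945 = 6683
40–59: 2835 × 0.95 = 2693
60–79: 8835 × 0.942 = 8323
80+: 19594 × 0.927 + 9045 × 0.517 = 18164 + 4676 = 22840
Population now: 0–19=2678, 20–39=6683, 40–59=2693, 60–79=8323, 80+=22840
— Period 3 —
Births: 6683 × 0.293 = 1958, 2693 × 0.209 = 563 → 2521
20–39: 2678 × 0.945 = 2531
40–59: 6683 × 0.95 = 6349
60–79: 2693 × 0.942 = 2537
80+: 8323 × 0.927 + 22840 × 0.517 = 7715 + 11808 = 19523
Population now: 0–19=2521, 20–39=2531, 40–59=6349, 60–79=2537, 80+=19523
— Period 4 —
Births: 2531 × 0.293 = 742, 6349 × 0.209 = 1327 → 2069
20–39: 2521 × 0.945 = 2382
40–59: 2531 × 0.95 = 2404
60–79: 6349 × 0.942 = 5981
80+: 2537 × 0.927 + 19523 × 0.517 = 2352 + 10093 = 12445
Population now: 0–19=2069, 20–39=2382, 40–59=2404, 60–79=5981, 80+=12445
Total after period 4: 2069 + 2382 + 2404 + 5981 + 12445 = 25281

25281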